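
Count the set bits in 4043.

4043 = 111111001011
Count the 1s: 1 + 1 + 1 + 1 + 1 + 1 + 1 + 1 + 1 = 9

9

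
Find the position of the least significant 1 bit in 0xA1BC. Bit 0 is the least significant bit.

2

0xA1BC = 1010000110111100
Trailing zeros: 2, so the lowest set bit is bit 2 (value 4).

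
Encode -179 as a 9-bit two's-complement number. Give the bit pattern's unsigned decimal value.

179 in 9 bits: 010110011
Invert: 101001100
Add 1:  101001101 = 333
(Check: 2^9 - 179 = 512 - 179 = 333.)

333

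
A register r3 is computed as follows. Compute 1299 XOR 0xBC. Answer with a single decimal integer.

1455

1299 = 10100010011
0xBC = 00010111100
XOR → 10110101111 = 1455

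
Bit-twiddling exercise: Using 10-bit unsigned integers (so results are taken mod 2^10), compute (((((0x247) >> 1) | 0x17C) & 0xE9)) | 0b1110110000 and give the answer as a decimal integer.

1017

0x247 = 1001000111
→ >> 1 → 0100100011 = 291
0x17C = 0101111100
→ | → 0101111111 = 383
0xE9 = 0011101001
→ & → 0001101001 = 105
0b1110110000 = 1110110000
→ | → 1111111001 = 1017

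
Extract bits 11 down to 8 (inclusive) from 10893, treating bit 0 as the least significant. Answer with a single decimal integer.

v = 10101010001101
Shift right by 8: 101010
Mask low 4 bits: 1010 = 10

10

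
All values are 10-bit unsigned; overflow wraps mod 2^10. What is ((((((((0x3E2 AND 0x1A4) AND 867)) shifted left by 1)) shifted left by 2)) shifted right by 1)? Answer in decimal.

0x3E2 = 1111100010
0x1A4 = 0110100100
→ AND → 0110100000 = 416
867 = 1101100011
→ AND → 0100100000 = 288
→ shifted left by 1 (mod 2^10) → 1001000000 = 576
→ shifted left by 2 (mod 2^10) → 0100000000 = 256
→ shifted right by 1 → 0010000000 = 128

128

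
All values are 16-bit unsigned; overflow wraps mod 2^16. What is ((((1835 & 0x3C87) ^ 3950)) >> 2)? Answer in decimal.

731

1835 = 0000011100101011
0x3C87 = 0011110010000111
→ & → 0000010000000011 = 1027
3950 = 0000111101101110
→ ^ → 0000101101101101 = 2925
→ >> 2 → 0000001011011011 = 731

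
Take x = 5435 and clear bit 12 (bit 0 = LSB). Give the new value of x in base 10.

x = 001010100111011
bit 12 is currently 1; clear it via x & ~(1 << 12) = x & ~4096
→ 000010100111011 = 1339

1339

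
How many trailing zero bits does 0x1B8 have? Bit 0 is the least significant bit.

3

0x1B8 = 110111000
Trailing zeros: 3, so the lowest set bit is bit 3 (value 8).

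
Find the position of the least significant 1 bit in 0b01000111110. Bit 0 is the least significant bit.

1

0b01000111110 = 1000111110
Trailing zeros: 1, so the lowest set bit is bit 1 (value 2).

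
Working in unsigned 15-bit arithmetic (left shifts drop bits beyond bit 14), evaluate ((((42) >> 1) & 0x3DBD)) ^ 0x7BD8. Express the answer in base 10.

42 = 000000000101010
→ >> 1 → 000000000010101 = 21
0x3DBD = 011110110111101
→ & → 000000000010101 = 21
0x7BD8 = 111101111011000
→ ^ → 111101111001101 = 31693

31693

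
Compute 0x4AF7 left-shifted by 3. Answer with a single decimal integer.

0x4AF7 = 000100101011110111
shift left by 3 → 100101011110111000 = 153528
(equivalently, 19191 × 2^3 = 19191 × 8)

153528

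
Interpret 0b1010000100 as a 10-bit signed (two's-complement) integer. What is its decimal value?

pattern = 1010000100 (MSB is 1 ⇒ negative)
Invert: 0101111011, add 1 → 0101111100 = 380, so the value is -380.
(Equivalently: 644 - 2^10 = 644 - 1024 = -380.)

-380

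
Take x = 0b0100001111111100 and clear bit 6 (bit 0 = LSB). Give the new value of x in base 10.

x = 0100001111111100
bit 6 is currently 1; clear it via x & ~(1 << 6) = x & ~64
→ 0100001110111100 = 17340

17340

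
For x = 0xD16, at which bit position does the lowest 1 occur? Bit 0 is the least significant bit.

0xD16 = 110100010110
Trailing zeros: 1, so the lowest set bit is bit 1 (value 2).

1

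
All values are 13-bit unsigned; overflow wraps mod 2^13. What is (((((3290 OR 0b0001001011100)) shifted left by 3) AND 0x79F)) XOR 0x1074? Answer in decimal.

5860

3290 = 0110011011010
0b0001001011100 = 0001001011100
→ OR → 0111011011110 = 3806
→ shifted left by 3 (mod 2^13) → 1011011110000 = 5872
0x79F = 0011110011111
→ AND → 0011010010000 = 1680
0x1074 = 1000001110100
→ XOR → 1011011100100 = 5860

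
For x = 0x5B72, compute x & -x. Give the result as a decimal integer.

x = 101101101110010 = 23410
-x (two's complement) = …010010010001110
AND   = 000000000000010 = 2
(x & -x isolates the lowest set bit of x.)

2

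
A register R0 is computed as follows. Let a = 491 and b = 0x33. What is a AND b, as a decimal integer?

35

491 = 111101011
0x33 = 000110011
AND → 000100011 = 35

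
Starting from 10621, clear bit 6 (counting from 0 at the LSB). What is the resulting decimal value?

10557

x = 010100101111101
bit 6 is currently 1; clear it via x & ~(1 << 6) = x & ~64
→ 010100100111101 = 10557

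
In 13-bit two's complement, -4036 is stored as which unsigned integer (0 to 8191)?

4156

4036 in 13 bits: 0111111000100
Invert: 1000000111011
Add 1:  1000000111100 = 4156
(Check: 2^13 - 4036 = 8192 - 4036 = 4156.)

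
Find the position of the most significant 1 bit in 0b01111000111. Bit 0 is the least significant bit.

9

0b01111000111 = 1111000111
The topmost 1 is at position 9 (since 2^9 = 512 ≤ 967 < 1024).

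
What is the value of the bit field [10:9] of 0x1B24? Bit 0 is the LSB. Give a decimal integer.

v = 1101100100100
Shift right by 9: 1101
Mask low 2 bits: 01 = 1

1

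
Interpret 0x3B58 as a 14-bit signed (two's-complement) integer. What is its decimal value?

-1192

pattern = 11101101011000 (MSB is 1 ⇒ negative)
Invert: 00010010100111, add 1 → 00010010101000 = 1192, so the value is -1192.
(Equivalently: 15192 - 2^14 = 15192 - 16384 = -1192.)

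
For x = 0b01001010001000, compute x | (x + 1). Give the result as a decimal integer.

x = 1001010001000 = 4744
x + 1 = 1001010001001
OR    = 1001010001001 = 4745
(x | (x + 1) sets the lowest cleared bit.)

4745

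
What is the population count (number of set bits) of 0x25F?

7

0x25F = 1001011111
Count the 1s: 1 + 1 + 1 + 1 + 1 + 1 + 1 = 7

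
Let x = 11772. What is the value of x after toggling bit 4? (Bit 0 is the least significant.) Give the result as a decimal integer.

x = 0010110111111100
bit 4 is currently 1; toggle it via x ^ (1 << 4) = x ^ 16
→ 0010110111101100 = 11756

11756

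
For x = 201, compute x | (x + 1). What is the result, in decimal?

x = 11001001 = 201
x + 1 = 11001010
OR    = 11001011 = 203
(x | (x + 1) sets the lowest cleared bit.)

203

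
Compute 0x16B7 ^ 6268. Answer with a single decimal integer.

0x16B7 = 1011010110111
6268 = 1100001111100
XOR → 0111011001011 = 3787

3787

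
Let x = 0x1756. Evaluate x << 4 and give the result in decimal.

95584

0x1756 = 00001011101010110
shift left by 4 → 10111010101100000 = 95584
(equivalently, 5974 × 2^4 = 5974 × 16)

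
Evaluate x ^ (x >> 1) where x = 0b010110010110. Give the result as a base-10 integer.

1885

x = 10110010110 = 1430
x>>1 = 01011001011
XOR  = 11101011101 = 1885
(x ^ (x >> 1) gives the standard binary-reflected Gray code of x.)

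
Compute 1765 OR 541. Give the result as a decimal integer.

1765 = 11011100101
541 = 01000011101
 OR → 11011111101 = 1789

1789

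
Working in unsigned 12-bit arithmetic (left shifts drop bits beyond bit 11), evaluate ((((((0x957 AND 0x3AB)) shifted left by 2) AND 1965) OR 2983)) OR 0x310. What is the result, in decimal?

4031

0x957 = 100101010111
0x3AB = 001110101011
→ AND → 000100000011 = 259
→ shifted left by 2 (mod 2^12) → 010000001100 = 1036
1965 = 011110101101
→ AND → 010000001100 = 1036
2983 = 101110100111
→ OR → 111110101111 = 4015
0x310 = 001100010000
→ OR → 111110111111 = 4031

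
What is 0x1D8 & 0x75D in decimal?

0x1D8 = 00111011000
0x75D = 11101011101
AND → 00101011000 = 344

344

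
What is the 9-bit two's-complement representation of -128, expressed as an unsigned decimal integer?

128 in 9 bits: 010000000
Invert: 101111111
Add 1:  110000000 = 384
(Check: 2^9 - 128 = 512 - 128 = 384.)

384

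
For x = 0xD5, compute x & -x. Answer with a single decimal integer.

1

x = 11010101 = 213
-x (two's complement) = …00101011
AND   = 00000001 = 1
(x & -x isolates the lowest set bit of x.)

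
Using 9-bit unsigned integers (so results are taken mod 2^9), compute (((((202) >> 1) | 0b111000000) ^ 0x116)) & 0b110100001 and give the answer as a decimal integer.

202 = 011001010
→ >> 1 → 001100101 = 101
0b111000000 = 111000000
→ | → 111100101 = 485
0x116 = 100010110
→ ^ → 011110011 = 243
0b110100001 = 110100001
→ & → 010100001 = 161

161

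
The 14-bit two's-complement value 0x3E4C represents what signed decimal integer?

-436

pattern = 11111001001100 (MSB is 1 ⇒ negative)
Invert: 00000110110011, add 1 → 00000110110100 = 436, so the value is -436.
(Equivalently: 15948 - 2^14 = 15948 - 16384 = -436.)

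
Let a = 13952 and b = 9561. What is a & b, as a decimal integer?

13952 = 11011010000000
9561 = 10010101011001
AND → 10010000000000 = 9216

9216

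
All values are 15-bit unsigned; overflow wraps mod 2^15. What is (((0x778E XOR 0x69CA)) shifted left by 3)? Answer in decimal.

0x778E = 111011110001110
0x69CA = 110100111001010
→ XOR → 001111001000100 = 7748
→ shifted left by 3 (mod 2^15) → 111001000100000 = 29216

29216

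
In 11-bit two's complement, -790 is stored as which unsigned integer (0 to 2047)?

790 in 11 bits: 01100010110
Invert: 10011101001
Add 1:  10011101010 = 1258
(Check: 2^11 - 790 = 2048 - 790 = 1258.)

1258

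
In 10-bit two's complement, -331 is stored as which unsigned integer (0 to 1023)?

331 in 10 bits: 0101001011
Invert: 1010110100
Add 1:  1010110101 = 693
(Check: 2^10 - 331 = 1024 - 331 = 693.)

693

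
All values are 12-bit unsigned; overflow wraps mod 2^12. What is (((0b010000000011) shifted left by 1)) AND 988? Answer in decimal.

4

0b010000000011 = 010000000011
→ shifted left by 1 (mod 2^12) → 100000000110 = 2054
988 = 001111011100
→ AND → 000000000100 = 4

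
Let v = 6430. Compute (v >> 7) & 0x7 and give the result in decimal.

2

v = 0001100100011110
Shift right by 7: 000110010
Mask low 3 bits: 010 = 2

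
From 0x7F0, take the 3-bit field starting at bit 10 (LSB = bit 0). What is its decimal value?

1

v = 0011111110000
Shift right by 10: 001
Mask low 3 bits: 001 = 1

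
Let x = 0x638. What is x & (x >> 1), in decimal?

536

x = 11000111000 = 1592
x>>1 = 01100011100
AND  = 01000011000 = 536
(x & (x >> 1) has a 1 wherever x has two consecutive 1 bits.)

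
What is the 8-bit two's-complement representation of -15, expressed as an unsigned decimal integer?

15 in 8 bits: 00001111
Invert: 11110000
Add 1:  11110001 = 241
(Check: 2^8 - 15 = 256 - 15 = 241.)

241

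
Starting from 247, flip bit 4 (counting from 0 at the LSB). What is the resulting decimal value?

231

x = 011110111
bit 4 is currently 1; toggle it via x ^ (1 << 4) = x ^ 16
→ 011100111 = 231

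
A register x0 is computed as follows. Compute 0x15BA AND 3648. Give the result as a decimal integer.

0x15BA = 1010110111010
3648 = 0111001000000
AND → 0010000000000 = 1024

1024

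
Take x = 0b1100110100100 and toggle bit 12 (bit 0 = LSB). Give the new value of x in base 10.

x = 1100110100100
bit 12 is currently 1; toggle it via x ^ (1 << 12) = x ^ 4096
→ 0100110100100 = 2468

2468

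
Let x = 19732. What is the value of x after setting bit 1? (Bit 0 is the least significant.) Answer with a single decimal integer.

x = 100110100010100
bit 1 is currently 0; set it via x | (1 << 1) = x | 2
→ 100110100010110 = 19734

19734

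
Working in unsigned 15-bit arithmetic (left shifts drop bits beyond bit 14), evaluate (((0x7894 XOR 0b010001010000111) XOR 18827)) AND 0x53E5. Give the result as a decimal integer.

0x7894 = 111100010010100
0b010001010000111 = 010001010000111
→ XOR → 101101000010011 = 23059
18827 = 100100110001011
→ XOR → 001001110011000 = 5016
0x53E5 = 101001111100101
→ AND → 001001110000000 = 4992

4992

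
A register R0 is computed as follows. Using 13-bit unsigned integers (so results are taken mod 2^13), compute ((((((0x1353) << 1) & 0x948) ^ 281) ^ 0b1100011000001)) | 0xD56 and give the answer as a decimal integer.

0x1353 = 1001101010011
→ << 1 (mod 2^13) → 0011010100110 = 1702
0x948 = 0100101001000
→ & → 0000000000000 = 0
281 = 0000100011001
→ ^ → 0000100011001 = 281
0b1100011000001 = 1100011000001
→ ^ → 1100111011000 = 6616
0xD56 = 0110101010110
→ | → 1110111011110 = 7646

7646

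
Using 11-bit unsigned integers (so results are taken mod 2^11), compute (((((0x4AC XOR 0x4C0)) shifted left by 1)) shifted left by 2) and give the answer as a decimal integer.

864

0x4AC = 10010101100
0x4C0 = 10011000000
→ XOR → 00001101100 = 108
→ shifted left by 1 (mod 2^11) → 00011011000 = 216
→ shifted left by 2 (mod 2^11) → 01101100000 = 864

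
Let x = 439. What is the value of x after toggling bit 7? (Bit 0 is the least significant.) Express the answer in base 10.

311

x = 110110111
bit 7 is currently 1; toggle it via x ^ (1 << 7) = x ^ 128
→ 100110111 = 311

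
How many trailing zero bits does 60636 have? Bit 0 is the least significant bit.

2

60636 = 1110110011011100
Trailing zeros: 2, so the lowest set bit is bit 2 (value 4).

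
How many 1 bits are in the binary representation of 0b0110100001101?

n = 110100001101
Count the 1s: 1 + 1 + 1 + 1 + 1 + 1 = 6

6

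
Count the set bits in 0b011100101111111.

11

n = 11100101111111
Count the 1s: 1 + 1 + 1 + 1 + 1 + 1 + 1 + 1 + 1 + 1 + 1 = 11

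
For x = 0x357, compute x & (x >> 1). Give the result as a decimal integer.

x = 1101010111 = 855
x>>1 = 0110101011
AND  = 0100000011 = 259
(x & (x >> 1) has a 1 wherever x has two consecutive 1 bits.)

259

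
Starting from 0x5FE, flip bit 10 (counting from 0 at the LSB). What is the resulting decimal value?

510

x = 10111111110
bit 10 is currently 1; toggle it via x ^ (1 << 10) = x ^ 1024
→ 00111111110 = 510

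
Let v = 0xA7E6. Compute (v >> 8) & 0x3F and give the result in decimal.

39

v = 1010011111100110
Shift right by 8: 10100111
Mask low 6 bits: 100111 = 39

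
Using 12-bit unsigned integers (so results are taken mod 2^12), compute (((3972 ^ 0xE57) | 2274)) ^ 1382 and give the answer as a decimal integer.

3972 = 111110000100
0xE57 = 111001010111
→ ^ → 000111010011 = 467
2274 = 100011100010
→ | → 100111110011 = 2547
1382 = 010101100110
→ ^ → 110010010101 = 3221

3221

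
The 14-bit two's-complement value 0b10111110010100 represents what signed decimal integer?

pattern = 10111110010100 (MSB is 1 ⇒ negative)
Invert: 01000001101011, add 1 → 01000001101100 = 4204, so the value is -4204.
(Equivalently: 12180 - 2^14 = 12180 - 16384 = -4204.)

-4204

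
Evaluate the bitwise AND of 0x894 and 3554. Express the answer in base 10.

0x894 = 100010010100
3554 = 110111100010
AND → 100010000000 = 2176

2176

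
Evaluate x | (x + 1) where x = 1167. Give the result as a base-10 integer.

x = 10010001111 = 1167
x + 1 = 10010010000
OR    = 10010011111 = 1183
(x | (x + 1) sets the lowest cleared bit.)

1183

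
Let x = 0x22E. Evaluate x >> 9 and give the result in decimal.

0x22E = 1000101110
shift right by 9 → 0000000001 = 1
(equivalently, floor(558 / 512))

1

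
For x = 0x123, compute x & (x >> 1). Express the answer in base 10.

x = 100100011 = 291
x>>1 = 010010001
AND  = 000000001 = 1
(x & (x >> 1) has a 1 wherever x has two consecutive 1 bits.)

1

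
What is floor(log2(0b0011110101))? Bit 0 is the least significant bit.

7

0b0011110101 = 11110101
The topmost 1 is at position 7 (since 2^7 = 128 ≤ 245 < 256).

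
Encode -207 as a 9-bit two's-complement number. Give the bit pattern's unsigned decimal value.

305

207 in 9 bits: 011001111
Invert: 100110000
Add 1:  100110001 = 305
(Check: 2^9 - 207 = 512 - 207 = 305.)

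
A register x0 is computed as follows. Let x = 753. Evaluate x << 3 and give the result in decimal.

6024

753 = 0001011110001
shift left by 3 → 1011110001000 = 6024
(equivalently, 753 × 2^3 = 753 × 8)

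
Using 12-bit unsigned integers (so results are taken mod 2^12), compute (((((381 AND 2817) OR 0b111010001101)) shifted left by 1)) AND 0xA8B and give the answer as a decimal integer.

381 = 000101111101
2817 = 101100000001
→ AND → 000100000001 = 257
0b111010001101 = 111010001101
→ OR → 111110001101 = 3981
→ shifted left by 1 (mod 2^12) → 111100011010 = 3866
0xA8B = 101010001011
→ AND → 101000001010 = 2570

2570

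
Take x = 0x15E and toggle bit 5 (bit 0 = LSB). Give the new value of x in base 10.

382

x = 000101011110
bit 5 is currently 0; toggle it via x ^ (1 << 5) = x ^ 32
→ 000101111110 = 382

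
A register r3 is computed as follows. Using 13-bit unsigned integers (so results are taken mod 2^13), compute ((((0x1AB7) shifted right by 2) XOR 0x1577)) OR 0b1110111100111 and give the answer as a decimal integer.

8191

0x1AB7 = 1101010110111
→ shifted right by 2 → 0011010101101 = 1709
0x1577 = 1010101110111
→ XOR → 1001111011010 = 5082
0b1110111100111 = 1110111100111
→ OR → 1111111111111 = 8191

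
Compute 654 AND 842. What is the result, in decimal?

522

654 = 1010001110
842 = 1101001010
AND → 1000001010 = 522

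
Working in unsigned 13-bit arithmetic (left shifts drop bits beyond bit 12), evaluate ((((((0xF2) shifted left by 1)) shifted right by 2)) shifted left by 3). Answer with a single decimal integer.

968

0xF2 = 0000011110010
→ shifted left by 1 (mod 2^13) → 0000111100100 = 484
→ shifted right by 2 → 0000001111001 = 121
→ shifted left by 3 (mod 2^13) → 0001111001000 = 968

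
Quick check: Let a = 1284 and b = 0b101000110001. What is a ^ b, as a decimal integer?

1284 = 010100000100
b = 101000110001
XOR → 111100110101 = 3893

3893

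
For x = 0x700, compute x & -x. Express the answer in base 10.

256

x = 11100000000 = 1792
-x (two's complement) = …00100000000
AND   = 00100000000 = 256
(x & -x isolates the lowest set bit of x.)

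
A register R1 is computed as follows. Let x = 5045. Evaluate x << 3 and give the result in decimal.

40360

5045 = 0001001110110101
shift left by 3 → 1001110110101000 = 40360
(equivalently, 5045 × 2^3 = 5045 × 8)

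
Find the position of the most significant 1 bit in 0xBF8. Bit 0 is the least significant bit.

0xBF8 = 101111111000
The topmost 1 is at position 11 (since 2^11 = 2048 ≤ 3064 < 4096).

11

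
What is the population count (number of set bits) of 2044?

2044 = 11111111100
Count the 1s: 1 + 1 + 1 + 1 + 1 + 1 + 1 + 1 + 1 = 9

9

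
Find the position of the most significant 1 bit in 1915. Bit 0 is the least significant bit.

1915 = 11101111011
The topmost 1 is at position 10 (since 2^10 = 1024 ≤ 1915 < 2048).

10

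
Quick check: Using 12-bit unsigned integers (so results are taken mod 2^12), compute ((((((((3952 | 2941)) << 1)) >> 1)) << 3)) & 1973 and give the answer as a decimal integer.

928

3952 = 111101110000
2941 = 101101111101
→ | → 111101111101 = 3965
→ << 1 (mod 2^12) → 111011111010 = 3834
→ >> 1 → 011101111101 = 1917
→ << 3 (mod 2^12) → 101111101000 = 3048
1973 = 011110110101
→ & → 001110100000 = 928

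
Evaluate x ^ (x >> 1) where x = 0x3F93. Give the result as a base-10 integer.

8282

x = 11111110010011 = 16275
x>>1 = 01111111001001
XOR  = 10000001011010 = 8282
(x ^ (x >> 1) gives the standard binary-reflected Gray code of x.)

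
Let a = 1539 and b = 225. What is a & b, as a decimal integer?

1

1539 = 11000000011
225 = 00011100001
AND → 00000000001 = 1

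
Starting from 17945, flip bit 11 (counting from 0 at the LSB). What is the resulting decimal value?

19993

x = 100011000011001
bit 11 is currently 0; toggle it via x ^ (1 << 11) = x ^ 2048
→ 100111000011001 = 19993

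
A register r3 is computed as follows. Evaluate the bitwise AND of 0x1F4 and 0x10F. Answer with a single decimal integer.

260

0x1F4 = 111110100
0x10F = 100001111
AND → 100000100 = 260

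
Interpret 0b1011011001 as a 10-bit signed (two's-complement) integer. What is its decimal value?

pattern = 1011011001 (MSB is 1 ⇒ negative)
Invert: 0100100110, add 1 → 0100100111 = 295, so the value is -295.
(Equivalently: 729 - 2^10 = 729 - 1024 = -295.)

-295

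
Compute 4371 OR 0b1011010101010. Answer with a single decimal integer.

4371 = 1000100010011
b = 1011010101010
 OR → 1011110111011 = 6075

6075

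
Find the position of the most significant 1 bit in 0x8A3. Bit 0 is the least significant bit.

11

0x8A3 = 100010100011
The topmost 1 is at position 11 (since 2^11 = 2048 ≤ 2211 < 4096).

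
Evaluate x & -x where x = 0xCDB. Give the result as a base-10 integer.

x = 110011011011 = 3291
-x (two's complement) = …001100100101
AND   = 000000000001 = 1
(x & -x isolates the lowest set bit of x.)

1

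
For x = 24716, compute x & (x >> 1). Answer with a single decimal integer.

8196

x = 110000010001100 = 24716
x>>1 = 011000001000110
AND  = 010000000000100 = 8196
(x & (x >> 1) has a 1 wherever x has two consecutive 1 bits.)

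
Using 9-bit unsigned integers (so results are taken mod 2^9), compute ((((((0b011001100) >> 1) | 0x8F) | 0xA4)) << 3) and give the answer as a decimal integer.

0b011001100 = 011001100
→ >> 1 → 001100110 = 102
0x8F = 010001111
→ | → 011101111 = 239
0xA4 = 010100100
→ | → 011101111 = 239
→ << 3 (mod 2^9) → 101111000 = 376

376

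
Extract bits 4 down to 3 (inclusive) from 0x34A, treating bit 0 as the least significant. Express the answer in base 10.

v = 1101001010
Shift right by 3: 1101001
Mask low 2 bits: 01 = 1

1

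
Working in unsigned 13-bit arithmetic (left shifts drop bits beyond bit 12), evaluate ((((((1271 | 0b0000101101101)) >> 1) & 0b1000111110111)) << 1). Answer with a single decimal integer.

494

1271 = 0010011110111
0b0000101101101 = 0000101101101
→ | → 0010111111111 = 1535
→ >> 1 → 0001011111111 = 767
0b1000111110111 = 1000111110111
→ & → 0000011110111 = 247
→ << 1 (mod 2^13) → 0000111101110 = 494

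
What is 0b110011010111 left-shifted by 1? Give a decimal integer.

6574

x = 0110011010111
shift left by 1 → 1100110101110 = 6574
(equivalently, 3287 × 2^1 = 3287 × 2)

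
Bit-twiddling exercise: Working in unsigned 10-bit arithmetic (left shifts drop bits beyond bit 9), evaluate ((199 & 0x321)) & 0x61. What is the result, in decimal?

1

199 = 0011000111
0x321 = 1100100001
→ & → 0000000001 = 1
0x61 = 0001100001
→ & → 0000000001 = 1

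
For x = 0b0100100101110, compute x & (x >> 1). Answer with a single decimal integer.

6

x = 100100101110 = 2350
x>>1 = 010010010111
AND  = 000000000110 = 6
(x & (x >> 1) has a 1 wherever x has two consecutive 1 bits.)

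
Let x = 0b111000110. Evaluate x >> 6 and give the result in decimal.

7

x = 111000110
shift right by 6 → 000000111 = 7
(equivalently, floor(454 / 64))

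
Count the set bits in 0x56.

0x56 = 1010110
Count the 1s: 1 + 1 + 1 + 1 = 4

4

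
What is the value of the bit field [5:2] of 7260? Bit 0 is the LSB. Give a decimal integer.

7

v = 1110001011100
Shift right by 2: 11100010111
Mask low 4 bits: 0111 = 7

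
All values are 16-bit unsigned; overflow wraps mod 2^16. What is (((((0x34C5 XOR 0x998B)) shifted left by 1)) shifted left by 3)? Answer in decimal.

54496

0x34C5 = 0011010011000101
0x998B = 1001100110001011
→ XOR → 1010110101001110 = 44366
→ shifted left by 1 (mod 2^16) → 0101101010011100 = 23196
→ shifted left by 3 (mod 2^16) → 1101010011100000 = 54496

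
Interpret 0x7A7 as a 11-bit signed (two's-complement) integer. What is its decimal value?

pattern = 11110100111 (MSB is 1 ⇒ negative)
Invert: 00001011000, add 1 → 00001011001 = 89, so the value is -89.
(Equivalently: 1959 - 2^11 = 1959 - 2048 = -89.)

-89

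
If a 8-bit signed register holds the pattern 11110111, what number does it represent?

pattern = 11110111 (MSB is 1 ⇒ negative)
Invert: 00001000, add 1 → 00001001 = 9, so the value is -9.
(Equivalently: 247 - 2^8 = 247 - 256 = -9.)

-9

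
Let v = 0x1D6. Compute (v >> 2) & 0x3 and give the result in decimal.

v = 00111010110
Shift right by 2: 001110101
Mask low 2 bits: 01 = 1

1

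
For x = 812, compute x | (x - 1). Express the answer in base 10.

x = 1100101100 = 812
x - 1 = 1100101011
OR    = 1100101111 = 815
(x | (x - 1) sets all bits below the lowest set bit.)

815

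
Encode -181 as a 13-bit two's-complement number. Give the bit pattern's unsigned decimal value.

181 in 13 bits: 0000010110101
Invert: 1111101001010
Add 1:  1111101001011 = 8011
(Check: 2^13 - 181 = 8192 - 181 = 8011.)

8011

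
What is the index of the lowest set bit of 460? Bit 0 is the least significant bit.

460 = 111001100
Trailing zeros: 2, so the lowest set bit is bit 2 (value 4).

2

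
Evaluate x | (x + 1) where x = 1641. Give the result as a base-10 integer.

1643

x = 11001101001 = 1641
x + 1 = 11001101010
OR    = 11001101011 = 1643
(x | (x + 1) sets the lowest cleared bit.)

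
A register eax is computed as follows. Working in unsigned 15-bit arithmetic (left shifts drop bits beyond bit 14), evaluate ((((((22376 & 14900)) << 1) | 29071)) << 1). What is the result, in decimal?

27550

22376 = 101011101101000
14900 = 011101000110100
→ & → 001001000100000 = 4640
→ << 1 (mod 2^15) → 010010001000000 = 9280
29071 = 111000110001111
→ | → 111010111001111 = 30159
→ << 1 (mod 2^15) → 110101110011110 = 27550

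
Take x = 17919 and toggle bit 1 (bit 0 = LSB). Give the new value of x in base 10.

17917

x = 100010111111111
bit 1 is currently 1; toggle it via x ^ (1 << 1) = x ^ 2
→ 100010111111101 = 17917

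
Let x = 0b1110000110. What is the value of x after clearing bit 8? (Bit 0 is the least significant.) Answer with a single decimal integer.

646

x = 1110000110
bit 8 is currently 1; clear it via x & ~(1 << 8) = x & ~256
→ 1010000110 = 646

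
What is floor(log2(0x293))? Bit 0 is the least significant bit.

9

0x293 = 1010010011
The topmost 1 is at position 9 (since 2^9 = 512 ≤ 659 < 1024).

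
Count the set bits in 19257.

19257 = 100101100111001
Count the 1s: 1 + 1 + 1 + 1 + 1 + 1 + 1 + 1 = 8

8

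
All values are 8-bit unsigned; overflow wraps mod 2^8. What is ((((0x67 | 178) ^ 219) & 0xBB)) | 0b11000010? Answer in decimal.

0x67 = 01100111
178 = 10110010
→ | → 11110111 = 247
219 = 11011011
→ ^ → 00101100 = 44
0xBB = 10111011
→ & → 00101000 = 40
0b11000010 = 11000010
→ | → 11101010 = 234

234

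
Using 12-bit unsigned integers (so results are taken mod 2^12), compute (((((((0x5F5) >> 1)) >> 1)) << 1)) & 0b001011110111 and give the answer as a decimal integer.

754

0x5F5 = 010111110101
→ >> 1 → 001011111010 = 762
→ >> 1 → 000101111101 = 381
→ << 1 (mod 2^12) → 001011111010 = 762
0b001011110111 = 001011110111
→ & → 001011110010 = 754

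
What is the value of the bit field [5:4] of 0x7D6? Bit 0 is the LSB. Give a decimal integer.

v = 11111010110
Shift right by 4: 1111101
Mask low 2 bits: 01 = 1

1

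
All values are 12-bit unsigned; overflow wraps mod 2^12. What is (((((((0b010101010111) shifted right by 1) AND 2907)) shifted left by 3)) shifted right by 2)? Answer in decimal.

0b010101010111 = 010101010111
→ shifted right by 1 → 001010101011 = 683
2907 = 101101011011
→ AND → 001000001011 = 523
→ shifted left by 3 (mod 2^12) → 000001011000 = 88
→ shifted right by 2 → 000000010110 = 22

22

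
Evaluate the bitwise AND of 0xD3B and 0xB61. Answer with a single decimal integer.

0xD3B = 110100111011
0xB61 = 101101100001
AND → 100100100001 = 2337

2337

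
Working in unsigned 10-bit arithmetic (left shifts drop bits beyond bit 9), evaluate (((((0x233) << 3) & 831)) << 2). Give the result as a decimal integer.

0x233 = 1000110011
→ << 3 (mod 2^10) → 0110011000 = 408
831 = 1100111111
→ & → 0100011000 = 280
→ << 2 (mod 2^10) → 0001100000 = 96

96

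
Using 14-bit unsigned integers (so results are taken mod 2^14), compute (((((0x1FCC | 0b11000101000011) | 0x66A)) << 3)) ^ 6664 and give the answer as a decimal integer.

9584

0x1FCC = 01111111001100
0b11000101000011 = 11000101000011
→ | → 11111111001111 = 16335
0x66A = 00011001101010
→ | → 11111111101111 = 16367
→ << 3 (mod 2^14) → 11111101111000 = 16248
6664 = 01101000001000
→ ^ → 10010101110000 = 9584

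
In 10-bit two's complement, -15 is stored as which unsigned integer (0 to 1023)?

1009

15 in 10 bits: 0000001111
Invert: 1111110000
Add 1:  1111110001 = 1009
(Check: 2^10 - 15 = 1024 - 15 = 1009.)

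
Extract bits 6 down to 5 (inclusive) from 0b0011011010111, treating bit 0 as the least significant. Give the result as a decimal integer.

2

v = 0011011010111
Shift right by 5: 00110110
Mask low 2 bits: 10 = 2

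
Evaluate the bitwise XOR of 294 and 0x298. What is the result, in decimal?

958

294 = 0100100110
0x298 = 1010011000
XOR → 1110111110 = 958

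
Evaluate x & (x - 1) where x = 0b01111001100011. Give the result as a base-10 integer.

7778

x = 1111001100011 = 7779
x - 1 = 1111001100010
AND   = 1111001100010 = 7778
(x & (x - 1) clears the lowest set bit of x.)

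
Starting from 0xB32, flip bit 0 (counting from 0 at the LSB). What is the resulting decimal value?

x = 101100110010
bit 0 is currently 0; toggle it via x ^ (1 << 0) = x ^ 1
→ 101100110011 = 2867

2867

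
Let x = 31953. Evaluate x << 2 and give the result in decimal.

127812

31953 = 00111110011010001
shift left by 2 → 11111001101000100 = 127812
(equivalently, 31953 × 2^2 = 31953 × 4)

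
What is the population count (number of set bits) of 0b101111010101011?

n = 101111010101011
Count the 1s: 1 + 1 + 1 + 1 + 1 + 1 + 1 + 1 + 1 + 1 = 10

10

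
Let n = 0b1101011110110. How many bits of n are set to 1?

n = 1101011110110
Count the 1s: 1 + 1 + 1 + 1 + 1 + 1 + 1 + 1 + 1 = 9

9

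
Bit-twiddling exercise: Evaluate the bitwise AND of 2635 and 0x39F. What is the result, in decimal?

2635 = 101001001011
0x39F = 001110011111
AND → 001000001011 = 523

523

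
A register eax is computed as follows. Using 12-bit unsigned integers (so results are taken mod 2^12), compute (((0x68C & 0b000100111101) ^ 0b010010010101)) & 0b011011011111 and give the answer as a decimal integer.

0x68C = 011010001100
0b000100111101 = 000100111101
→ & → 000000001100 = 12
0b010010010101 = 010010010101
→ ^ → 010010011001 = 1177
0b011011011111 = 011011011111
→ & → 010010011001 = 1177

1177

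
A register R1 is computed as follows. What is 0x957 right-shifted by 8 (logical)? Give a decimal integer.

9

0x957 = 100101010111
shift right by 8 → 000000001001 = 9
(equivalently, floor(2391 / 256))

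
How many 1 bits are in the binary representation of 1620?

1620 = 11001010100
Count the 1s: 1 + 1 + 1 + 1 + 1 = 5

5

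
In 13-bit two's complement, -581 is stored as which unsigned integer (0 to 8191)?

7611

581 in 13 bits: 0001001000101
Invert: 1110110111010
Add 1:  1110110111011 = 7611
(Check: 2^13 - 581 = 8192 - 581 = 7611.)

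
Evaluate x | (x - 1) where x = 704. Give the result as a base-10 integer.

767

x = 1011000000 = 704
x - 1 = 1010111111
OR    = 1011111111 = 767
(x | (x - 1) sets all bits below the lowest set bit.)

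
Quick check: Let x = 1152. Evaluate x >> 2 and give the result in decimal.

288

1152 = 10010000000
shift right by 2 → 00100100000 = 288
(equivalently, floor(1152 / 4))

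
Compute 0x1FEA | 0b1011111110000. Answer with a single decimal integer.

8186

0x1FEA = 1111111101010
b = 1011111110000
 OR → 1111111111010 = 8186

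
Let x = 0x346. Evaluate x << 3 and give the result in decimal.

0x346 = 0001101000110
shift left by 3 → 1101000110000 = 6704
(equivalently, 838 × 2^3 = 838 × 8)

6704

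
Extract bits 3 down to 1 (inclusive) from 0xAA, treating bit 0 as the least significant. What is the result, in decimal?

5

v = 0000010101010
Shift right by 1: 000001010101
Mask low 3 bits: 101 = 5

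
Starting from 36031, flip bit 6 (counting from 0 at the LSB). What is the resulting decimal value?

x = 1000110010111111
bit 6 is currently 0; toggle it via x ^ (1 << 6) = x ^ 64
→ 1000110011111111 = 36095

36095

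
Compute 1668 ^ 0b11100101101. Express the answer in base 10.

425

1668 = 11010000100
b = 11100101101
XOR → 00110101001 = 425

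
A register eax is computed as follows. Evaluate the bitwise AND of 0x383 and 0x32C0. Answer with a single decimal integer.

640

0x383 = 00001110000011
0x32C0 = 11001011000000
AND → 00001010000000 = 640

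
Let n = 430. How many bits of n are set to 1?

430 = 110101110
Count the 1s: 1 + 1 + 1 + 1 + 1 + 1 = 6

6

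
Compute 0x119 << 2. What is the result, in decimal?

0x119 = 00100011001
shift left by 2 → 10001100100 = 1124
(equivalently, 281 × 2^2 = 281 × 4)

1124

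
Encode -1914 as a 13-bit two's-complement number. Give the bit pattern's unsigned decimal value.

6278

1914 in 13 bits: 0011101111010
Invert: 1100010000101
Add 1:  1100010000110 = 6278
(Check: 2^13 - 1914 = 8192 - 1914 = 6278.)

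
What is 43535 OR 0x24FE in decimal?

44799

43535 = 1010101000001111
0x24FE = 0010010011111110
 OR → 1010111011111111 = 44799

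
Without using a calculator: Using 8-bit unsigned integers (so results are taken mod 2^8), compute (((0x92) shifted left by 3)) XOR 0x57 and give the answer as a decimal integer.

0x92 = 10010010
→ shifted left by 3 (mod 2^8) → 10010000 = 144
0x57 = 01010111
→ XOR → 11000111 = 199

199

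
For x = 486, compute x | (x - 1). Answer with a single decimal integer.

x = 111100110 = 486
x - 1 = 111100101
OR    = 111100111 = 487
(x | (x - 1) sets all bits below the lowest set bit.)

487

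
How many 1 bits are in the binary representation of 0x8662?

0x8662 = 1000011001100010
Count the 1s: 1 + 1 + 1 + 1 + 1 + 1 = 6

6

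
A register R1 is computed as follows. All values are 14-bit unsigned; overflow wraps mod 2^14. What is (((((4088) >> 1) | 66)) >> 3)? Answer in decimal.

255

4088 = 00111111111000
→ >> 1 → 00011111111100 = 2044
66 = 00000001000010
→ | → 00011111111110 = 2046
→ >> 3 → 00000011111111 = 255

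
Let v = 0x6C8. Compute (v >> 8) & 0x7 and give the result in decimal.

6

v = 011011001000
Shift right by 8: 0110
Mask low 3 bits: 110 = 6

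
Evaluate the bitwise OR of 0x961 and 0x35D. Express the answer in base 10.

0x961 = 100101100001
0x35D = 001101011101
 OR → 101101111101 = 2941

2941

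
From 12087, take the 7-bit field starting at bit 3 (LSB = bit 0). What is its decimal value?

102

v = 10111100110111
Shift right by 3: 10111100110
Mask low 7 bits: 1100110 = 102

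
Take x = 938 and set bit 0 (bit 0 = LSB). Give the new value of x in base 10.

x = 01110101010
bit 0 is currently 0; set it via x | (1 << 0) = x | 1
→ 01110101011 = 939

939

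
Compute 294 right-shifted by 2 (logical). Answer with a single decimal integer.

294 = 100100110
shift right by 2 → 001001001 = 73
(equivalently, floor(294 / 4))

73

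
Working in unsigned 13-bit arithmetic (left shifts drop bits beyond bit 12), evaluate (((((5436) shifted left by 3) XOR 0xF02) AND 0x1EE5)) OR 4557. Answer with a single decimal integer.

6125

5436 = 1010100111100
→ shifted left by 3 (mod 2^13) → 0100111100000 = 2528
0xF02 = 0111100000010
→ XOR → 0011011100010 = 1762
0x1EE5 = 1111011100101
→ AND → 0011011100000 = 1760
4557 = 1000111001101
→ OR → 1011111101101 = 6125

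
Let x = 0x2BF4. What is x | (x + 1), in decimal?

11253

x = 10101111110100 = 11252
x + 1 = 10101111110101
OR    = 10101111110101 = 11253
(x | (x + 1) sets the lowest cleared bit.)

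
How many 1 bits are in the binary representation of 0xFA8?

0xFA8 = 111110101000
Count the 1s: 1 + 1 + 1 + 1 + 1 + 1 + 1 = 7

7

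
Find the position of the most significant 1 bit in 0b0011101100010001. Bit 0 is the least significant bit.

0b0011101100010001 = 11101100010001
The topmost 1 is at position 13 (since 2^13 = 8192 ≤ 15121 < 16384).

13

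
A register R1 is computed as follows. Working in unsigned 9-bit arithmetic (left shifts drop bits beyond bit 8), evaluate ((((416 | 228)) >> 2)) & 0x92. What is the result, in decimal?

416 = 110100000
228 = 011100100
→ | → 111100100 = 484
→ >> 2 → 001111001 = 121
0x92 = 010010010
→ & → 000010000 = 16

16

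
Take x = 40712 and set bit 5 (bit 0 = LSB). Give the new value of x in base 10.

x = 1001111100001000
bit 5 is currently 0; set it via x | (1 << 5) = x | 32
→ 1001111100101000 = 40744

40744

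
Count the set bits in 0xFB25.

10

0xFB25 = 1111101100100101
Count the 1s: 1 + 1 + 1 + 1 + 1 + 1 + 1 + 1 + 1 + 1 = 10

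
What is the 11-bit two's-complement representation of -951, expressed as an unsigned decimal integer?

951 in 11 bits: 01110110111
Invert: 10001001000
Add 1:  10001001001 = 1097
(Check: 2^11 - 951 = 2048 - 951 = 1097.)

1097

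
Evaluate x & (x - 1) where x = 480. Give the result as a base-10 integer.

x = 111100000 = 480
x - 1 = 111011111
AND   = 111000000 = 448
(x & (x - 1) clears the lowest set bit of x.)

448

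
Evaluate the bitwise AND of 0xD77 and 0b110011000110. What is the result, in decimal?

0xD77 = 110101110111
b = 110011000110
AND → 110001000110 = 3142

3142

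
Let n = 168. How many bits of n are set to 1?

3

168 = 10101000
Count the 1s: 1 + 1 + 1 = 3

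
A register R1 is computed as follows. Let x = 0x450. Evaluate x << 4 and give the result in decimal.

0x450 = 000010001010000
shift left by 4 → 100010100000000 = 17664
(equivalently, 1104 × 2^4 = 1104 × 16)

17664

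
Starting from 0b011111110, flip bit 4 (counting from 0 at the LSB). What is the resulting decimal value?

x = 011111110
bit 4 is currently 1; toggle it via x ^ (1 << 4) = x ^ 16
→ 011101110 = 238

238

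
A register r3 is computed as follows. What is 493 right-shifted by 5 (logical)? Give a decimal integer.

493 = 111101101
shift right by 5 → 000001111 = 15
(equivalently, floor(493 / 32))

15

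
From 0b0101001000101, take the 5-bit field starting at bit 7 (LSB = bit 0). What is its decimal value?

v = 0101001000101
Shift right by 7: 010100
Mask low 5 bits: 10100 = 20

20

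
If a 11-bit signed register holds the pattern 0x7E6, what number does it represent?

-26

pattern = 11111100110 (MSB is 1 ⇒ negative)
Invert: 00000011001, add 1 → 00000011010 = 26, so the value is -26.
(Equivalently: 2022 - 2^11 = 2022 - 2048 = -26.)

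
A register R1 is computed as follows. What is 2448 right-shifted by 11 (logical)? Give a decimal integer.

2448 = 100110010000
shift right by 11 → 000000000001 = 1
(equivalently, floor(2448 / 2048))

1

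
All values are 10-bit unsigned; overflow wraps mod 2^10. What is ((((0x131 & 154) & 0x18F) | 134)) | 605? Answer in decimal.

735

0x131 = 0100110001
154 = 0010011010
→ & → 0000010000 = 16
0x18F = 0110001111
→ & → 0000000000 = 0
134 = 0010000110
→ | → 0010000110 = 134
605 = 1001011101
→ | → 1011011111 = 735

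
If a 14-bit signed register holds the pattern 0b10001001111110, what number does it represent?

-7554

pattern = 10001001111110 (MSB is 1 ⇒ negative)
Invert: 01110110000001, add 1 → 01110110000010 = 7554, so the value is -7554.
(Equivalently: 8830 - 2^14 = 8830 - 16384 = -7554.)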